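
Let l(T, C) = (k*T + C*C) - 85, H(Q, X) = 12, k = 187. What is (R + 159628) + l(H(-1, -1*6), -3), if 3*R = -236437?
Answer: 248951/3 ≈ 82984.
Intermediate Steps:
R = -236437/3 (R = (⅓)*(-236437) = -236437/3 ≈ -78812.)
l(T, C) = -85 + C² + 187*T (l(T, C) = (187*T + C*C) - 85 = (187*T + C²) - 85 = (C² + 187*T) - 85 = -85 + C² + 187*T)
(R + 159628) + l(H(-1, -1*6), -3) = (-236437/3 + 159628) + (-85 + (-3)² + 187*12) = 242447/3 + (-85 + 9 + 2244) = 242447/3 + 2168 = 248951/3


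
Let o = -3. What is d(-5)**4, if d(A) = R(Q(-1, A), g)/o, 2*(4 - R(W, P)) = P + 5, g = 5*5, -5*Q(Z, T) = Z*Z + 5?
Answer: 14641/81 ≈ 180.75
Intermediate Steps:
Q(Z, T) = -1 - Z**2/5 (Q(Z, T) = -(Z*Z + 5)/5 = -(Z**2 + 5)/5 = -(5 + Z**2)/5 = -1 - Z**2/5)
g = 25
R(W, P) = 3/2 - P/2 (R(W, P) = 4 - (P + 5)/2 = 4 - (5 + P)/2 = 4 + (-5/2 - P/2) = 3/2 - P/2)
d(A) = 11/3 (d(A) = (3/2 - 1/2*25)/(-3) = (3/2 - 25/2)*(-1/3) = -11*(-1/3) = 11/3)
d(-5)**4 = (11/3)**4 = 14641/81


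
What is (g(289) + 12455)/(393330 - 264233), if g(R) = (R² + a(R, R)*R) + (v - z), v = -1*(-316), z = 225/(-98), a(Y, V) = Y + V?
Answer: 25806957/12651506 ≈ 2.0398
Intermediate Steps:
a(Y, V) = V + Y
z = -225/98 (z = 225*(-1/98) = -225/98 ≈ -2.2959)
v = 316
g(R) = 31193/98 + 3*R² (g(R) = (R² + (R + R)*R) + (316 - 1*(-225/98)) = (R² + (2*R)*R) + (316 + 225/98) = (R² + 2*R²) + 31193/98 = 3*R² + 31193/98 = 31193/98 + 3*R²)
(g(289) + 12455)/(393330 - 264233) = ((31193/98 + 3*289²) + 12455)/(393330 - 264233) = ((31193/98 + 3*83521) + 12455)/129097 = ((31193/98 + 250563) + 12455)*(1/129097) = (24586367/98 + 12455)*(1/129097) = (25806957/98)*(1/129097) = 25806957/12651506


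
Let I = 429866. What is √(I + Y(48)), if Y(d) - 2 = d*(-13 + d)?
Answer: 2*√107887 ≈ 656.92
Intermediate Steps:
Y(d) = 2 + d*(-13 + d)
√(I + Y(48)) = √(429866 + (2 + 48² - 13*48)) = √(429866 + (2 + 2304 - 624)) = √(429866 + 1682) = √431548 = 2*√107887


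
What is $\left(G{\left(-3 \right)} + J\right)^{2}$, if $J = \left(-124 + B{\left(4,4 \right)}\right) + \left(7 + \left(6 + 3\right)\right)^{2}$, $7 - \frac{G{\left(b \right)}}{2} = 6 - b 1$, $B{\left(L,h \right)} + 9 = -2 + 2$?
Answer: $14161$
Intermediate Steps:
$B{\left(L,h \right)} = -9$ ($B{\left(L,h \right)} = -9 + \left(-2 + 2\right) = -9 + 0 = -9$)
$G{\left(b \right)} = 2 + 2 b$ ($G{\left(b \right)} = 14 - 2 \left(6 - b 1\right) = 14 - 2 \left(6 - b\right) = 14 + \left(-12 + 2 b\right) = 2 + 2 b$)
$J = 123$ ($J = \left(-124 - 9\right) + \left(7 + \left(6 + 3\right)\right)^{2} = -133 + \left(7 + 9\right)^{2} = -133 + 16^{2} = -133 + 256 = 123$)
$\left(G{\left(-3 \right)} + J\right)^{2} = \left(\left(2 + 2 \left(-3\right)\right) + 123\right)^{2} = \left(\left(2 - 6\right) + 123\right)^{2} = \left(-4 + 123\right)^{2} = 119^{2} = 14161$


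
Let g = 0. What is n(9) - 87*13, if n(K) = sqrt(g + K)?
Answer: -1128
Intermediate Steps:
n(K) = sqrt(K) (n(K) = sqrt(0 + K) = sqrt(K))
n(9) - 87*13 = sqrt(9) - 87*13 = 3 - 1131 = -1128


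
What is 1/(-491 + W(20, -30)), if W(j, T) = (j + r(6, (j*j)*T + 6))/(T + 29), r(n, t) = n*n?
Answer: -1/547 ≈ -0.0018282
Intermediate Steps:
r(n, t) = n²
W(j, T) = (36 + j)/(29 + T) (W(j, T) = (j + 6²)/(T + 29) = (j + 36)/(29 + T) = (36 + j)/(29 + T))
1/(-491 + W(20, -30)) = 1/(-491 + (36 + 20)/(29 - 30)) = 1/(-491 + 56/(-1)) = 1/(-491 - 1*56) = 1/(-491 - 56) = 1/(-547) = -1/547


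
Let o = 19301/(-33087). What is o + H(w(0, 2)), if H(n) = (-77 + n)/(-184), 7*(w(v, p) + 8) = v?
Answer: -738989/6088008 ≈ -0.12138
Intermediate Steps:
w(v, p) = -8 + v/7
o = -19301/33087 (o = 19301*(-1/33087) = -19301/33087 ≈ -0.58334)
H(n) = 77/184 - n/184 (H(n) = (-77 + n)*(-1/184) = 77/184 - n/184)
o + H(w(0, 2)) = -19301/33087 + (77/184 - (-8 + (1/7)*0)/184) = -19301/33087 + (77/184 - (-8 + 0)/184) = -19301/33087 + (77/184 - 1/184*(-8)) = -19301/33087 + (77/184 + 1/23) = -19301/33087 + 85/184 = -738989/6088008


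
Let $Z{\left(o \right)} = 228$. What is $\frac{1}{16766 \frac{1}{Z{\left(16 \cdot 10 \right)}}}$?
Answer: $\frac{114}{8383} \approx 0.013599$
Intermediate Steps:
$\frac{1}{16766 \frac{1}{Z{\left(16 \cdot 10 \right)}}} = \frac{1}{16766 \cdot \frac{1}{228}} = \frac{1}{\frac{8383}{114}} = \frac{114}{8383}$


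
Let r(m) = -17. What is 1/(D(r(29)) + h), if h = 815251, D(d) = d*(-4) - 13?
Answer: 1/815306 ≈ 1.2265e-6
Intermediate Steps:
D(d) = -13 - 4*d (D(d) = -4*d - 13 = -13 - 4*d)
1/(D(r(29)) + h) = 1/((-13 - 4*(-17)) + 815251) = 1/((-13 + 68) + 815251) = 1/(55 + 815251) = 1/815306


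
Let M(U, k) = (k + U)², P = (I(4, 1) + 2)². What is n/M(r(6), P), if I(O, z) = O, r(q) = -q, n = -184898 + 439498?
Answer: 2546/9 ≈ 282.89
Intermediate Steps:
n = 254600
P = 36 (P = (4 + 2)² = 6² = 36)
M(U, k) = (U + k)²
n/M(r(6), P) = 254600/((-1*6 + 36)²) = 254600/((-6 + 36)²) = 254600/(30²) = 254600/900 = 254600*(1/900) = 2546/9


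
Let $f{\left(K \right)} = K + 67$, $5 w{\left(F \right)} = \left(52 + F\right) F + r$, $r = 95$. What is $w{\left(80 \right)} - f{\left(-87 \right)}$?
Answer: $2151$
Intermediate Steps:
$w{\left(F \right)} = 19 + \frac{F \left(52 + F\right)}{5}$ ($w{\left(F \right)} = \frac{\left(52 + F\right) F + 95}{5} = \frac{F \left(52 + F\right) + 95}{5} = \frac{95 + F \left(52 + F\right)}{5} = 19 + \frac{F \left(52 + F\right)}{5}$)
$f{\left(K \right)} = 67 + K$
$w{\left(80 \right)} - f{\left(-87 \right)} = \left(19 + \frac{80^{2}}{5} + \frac{52}{5} \cdot 80\right) - \left(67 - 87\right) = \left(19 + \frac{1}{5} \cdot 6400 + 832\right) - -20 = \left(19 + 1280 + 832\right) + 20 = 2131 + 20 = 2151$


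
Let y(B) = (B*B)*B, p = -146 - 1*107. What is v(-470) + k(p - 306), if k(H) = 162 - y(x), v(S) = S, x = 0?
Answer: -308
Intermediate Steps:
p = -253 (p = -146 - 107 = -253)
y(B) = B³ (y(B) = B²*B = B³)
k(H) = 162 (k(H) = 162 - 1*0³ = 162 - 1*0 = 162 + 0 = 162)
v(-470) + k(p - 306) = -470 + 162 = -308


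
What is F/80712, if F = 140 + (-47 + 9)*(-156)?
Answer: 1517/20178 ≈ 0.075181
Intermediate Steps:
F = 6068 (F = 140 - 38*(-156) = 140 + 5928 = 6068)
F/80712 = 6068/80712 = 6068*(1/80712) = 1517/20178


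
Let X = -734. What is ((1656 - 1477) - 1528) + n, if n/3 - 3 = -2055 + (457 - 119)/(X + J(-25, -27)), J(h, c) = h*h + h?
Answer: -503342/67 ≈ -7512.6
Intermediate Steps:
J(h, c) = h + h² (J(h, c) = h² + h = h + h²)
n = -412959/67 (n = 9 + 3*(-2055 + (457 - 119)/(-734 - 25*(1 - 25))) = 9 + 3*(-2055 + 338/(-734 - 25*(-24))) = 9 + 3*(-2055 + 338/(-734 + 600)) = 9 + 3*(-2055 + 338/(-134)) = 9 + 3*(-2055 + 338*(-1/134)) = 9 + 3*(-2055 - 169/67) = 9 + 3*(-137854/67) = 9 - 413562/67 = -412959/67 ≈ -6163.6)
((1656 - 1477) - 1528) + n = ((1656 - 1477) - 1528) - 412959/67 = (179 - 1528) - 412959/67 = -1349 - 412959/67 = -503342/67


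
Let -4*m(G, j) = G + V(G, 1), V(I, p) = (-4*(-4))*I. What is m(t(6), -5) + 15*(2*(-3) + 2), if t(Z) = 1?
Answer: -257/4 ≈ -64.250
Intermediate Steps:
V(I, p) = 16*I
m(G, j) = -17*G/4 (m(G, j) = -(G + 16*G)/4 = -17*G/4)
m(t(6), -5) + 15*(2*(-3) + 2) = -17/4*1 + 15*(2*(-3) + 2) = -17/4 + 15*(-6 + 2) = -17/4 + 15*(-4) = -17/4 - 60 = -257/4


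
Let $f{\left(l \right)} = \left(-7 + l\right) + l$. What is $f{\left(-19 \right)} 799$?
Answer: $-35955$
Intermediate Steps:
$f{\left(l \right)} = -7 + 2 l$
$f{\left(-19 \right)} 799 = \left(-7 + 2 \left(-19\right)\right) 799 = \left(-7 - 38\right) 799 = \left(-45\right) 799 = -35955$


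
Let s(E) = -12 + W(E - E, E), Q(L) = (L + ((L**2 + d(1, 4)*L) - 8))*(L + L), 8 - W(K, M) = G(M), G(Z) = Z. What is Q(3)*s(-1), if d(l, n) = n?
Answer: -288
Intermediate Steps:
W(K, M) = 8 - M
Q(L) = 2*L*(-8 + L**2 + 5*L) (Q(L) = (L + ((L**2 + 4*L) - 8))*(L + L) = (L + (-8 + L**2 + 4*L))*(2*L) = (-8 + L**2 + 5*L)*(2*L) = 2*L*(-8 + L**2 + 5*L))
s(E) = -4 - E (s(E) = -12 + (8 - E) = -4 - E)
Q(3)*s(-1) = (2*3*(-8 + 3**2 + 5*3))*(-4 - 1*(-1)) = (2*3*(-8 + 9 + 15))*(-4 + 1) = (2*3*16)*(-3) = 96*(-3) = -288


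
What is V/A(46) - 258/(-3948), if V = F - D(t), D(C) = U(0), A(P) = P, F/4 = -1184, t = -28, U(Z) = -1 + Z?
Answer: -778413/7567 ≈ -102.87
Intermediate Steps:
F = -4736 (F = 4*(-1184) = -4736)
D(C) = -1 (D(C) = -1 + 0 = -1)
V = -4735 (V = -4736 - 1*(-1) = -4736 + 1 = -4735)
V/A(46) - 258/(-3948) = -4735/46 - 258/(-3948) = -4735*1/46 - 258*(-1/3948) = -4735/46 + 43/658 = -778413/7567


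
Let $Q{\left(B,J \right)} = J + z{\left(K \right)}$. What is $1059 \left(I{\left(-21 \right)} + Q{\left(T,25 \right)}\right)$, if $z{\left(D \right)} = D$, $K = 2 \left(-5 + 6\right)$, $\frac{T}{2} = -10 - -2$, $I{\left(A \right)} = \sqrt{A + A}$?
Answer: $28593 + 1059 i \sqrt{42} \approx 28593.0 + 6863.1 i$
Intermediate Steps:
$I{\left(A \right)} = \sqrt{2} \sqrt{A}$ ($I{\left(A \right)} = \sqrt{2 A} = \sqrt{2} \sqrt{A}$)
$T = -16$ ($T = 2 \left(-10 - -2\right) = 2 \left(-10 + 2\right) = 2 \left(-8\right) = -16$)
$K = 2$ ($K = 2 \cdot 1 = 2$)
$Q{\left(B,J \right)} = 2 + J$ ($Q{\left(B,J \right)} = J + 2 = 2 + J$)
$1059 \left(I{\left(-21 \right)} + Q{\left(T,25 \right)}\right) = 1059 \left(\sqrt{2} \sqrt{-21} + \left(2 + 25\right)\right) = 1059 \left(\sqrt{2} i \sqrt{21} + 27\right) = 1059 \left(i \sqrt{42} + 27\right) = 1059 \left(27 + i \sqrt{42}\right) = 28593 + 1059 i \sqrt{42}$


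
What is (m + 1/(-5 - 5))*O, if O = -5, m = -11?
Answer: 111/2 ≈ 55.500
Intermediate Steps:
(m + 1/(-5 - 5))*O = (-11 + 1/(-5 - 5))*(-5) = (-11 + 1/(-10))*(-5) = (-11 - ⅒)*(-5) = -111/10*(-5) = 111/2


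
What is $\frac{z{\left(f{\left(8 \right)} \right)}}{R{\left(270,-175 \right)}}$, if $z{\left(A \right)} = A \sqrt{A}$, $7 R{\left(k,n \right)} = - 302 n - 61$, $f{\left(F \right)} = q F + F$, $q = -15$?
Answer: $- \frac{3136 i \sqrt{7}}{52789} \approx - 0.15717 i$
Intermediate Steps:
$f{\left(F \right)} = - 14 F$ ($f{\left(F \right)} = - 15 F + F = - 14 F$)
$R{\left(k,n \right)} = - \frac{61}{7} - \frac{302 n}{7}$ ($R{\left(k,n \right)} = \frac{- 302 n - 61}{7} = \frac{-61 - 302 n}{7} = - \frac{61}{7} - \frac{302 n}{7}$)
$z{\left(A \right)} = A^{\frac{3}{2}}$
$\frac{z{\left(f{\left(8 \right)} \right)}}{R{\left(270,-175 \right)}} = \frac{\left(\left(-14\right) 8\right)^{\frac{3}{2}}}{- \frac{61}{7} - -7550} = \frac{\left(-112\right)^{\frac{3}{2}}}{- \frac{61}{7} + 7550} = \frac{\left(-448\right) i \sqrt{7}}{\frac{52789}{7}} = - 448 i \sqrt{7} \cdot \frac{7}{52789} = - \frac{3136 i \sqrt{7}}{52789}$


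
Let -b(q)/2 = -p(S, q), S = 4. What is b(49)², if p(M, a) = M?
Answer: 64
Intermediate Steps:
b(q) = 8 (b(q) = -(-2)*4 = -2*(-4) = 8)
b(49)² = 8² = 64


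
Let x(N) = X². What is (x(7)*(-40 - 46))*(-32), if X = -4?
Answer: 44032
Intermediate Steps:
x(N) = 16 (x(N) = (-4)² = 16)
(x(7)*(-40 - 46))*(-32) = (16*(-40 - 46))*(-32) = (16*(-86))*(-32) = -1376*(-32) = 44032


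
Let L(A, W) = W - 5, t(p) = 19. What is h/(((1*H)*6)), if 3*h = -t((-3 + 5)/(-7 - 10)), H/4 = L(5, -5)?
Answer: 19/720 ≈ 0.026389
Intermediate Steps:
L(A, W) = -5 + W
H = -40 (H = 4*(-5 - 5) = 4*(-10) = -40)
h = -19/3 (h = (-1*19)/3 = (⅓)*(-19) = -19/3 ≈ -6.3333)
h/(((1*H)*6)) = -19/3/((1*(-40))*6) = -19/3/(-40*6) = -19/3/(-240) = -1/240*(-19/3) = 19/720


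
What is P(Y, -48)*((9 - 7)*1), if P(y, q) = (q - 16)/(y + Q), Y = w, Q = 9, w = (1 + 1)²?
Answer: -128/13 ≈ -9.8462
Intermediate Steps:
w = 4 (w = 2² = 4)
Y = 4
P(y, q) = (-16 + q)/(9 + y) (P(y, q) = (q - 16)/(y + 9) = (-16 + q)/(9 + y))
P(Y, -48)*((9 - 7)*1) = ((-16 - 48)/(9 + 4))*((9 - 7)*1) = (-64/13)*(2*1) = ((1/13)*(-64))*2 = -64/13*2 = -128/13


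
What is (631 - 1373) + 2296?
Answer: 1554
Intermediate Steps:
(631 - 1373) + 2296 = -742 + 2296 = 1554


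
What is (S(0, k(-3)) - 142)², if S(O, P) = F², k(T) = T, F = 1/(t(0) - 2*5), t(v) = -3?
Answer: 575856009/28561 ≈ 20162.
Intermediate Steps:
F = -1/13 (F = 1/(-3 - 2*5) = 1/(-3 - 10) = 1/(-13) = -1/13 ≈ -0.076923)
S(O, P) = 1/169 (S(O, P) = (-1/13)² = 1/169)
(S(0, k(-3)) - 142)² = (1/169 - 142)² = (-23997/169)² = 575856009/28561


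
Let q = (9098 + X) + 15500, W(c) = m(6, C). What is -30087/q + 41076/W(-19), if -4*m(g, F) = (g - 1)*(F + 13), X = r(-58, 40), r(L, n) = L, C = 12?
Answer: -269052069/204500 ≈ -1315.7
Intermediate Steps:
X = -58
m(g, F) = -(-1 + g)*(13 + F)/4 (m(g, F) = -(g - 1)*(F + 13)/4 = -(-1 + g)*(13 + F)/4)
W(c) = -125/4 (W(c) = 13/4 - 13/4*6 + (1/4)*12 - 1/4*12*6 = 13/4 - 39/2 + 3 - 18 = -125/4)
q = 24540 (q = (9098 - 58) + 15500 = 9040 + 15500 = 24540)
-30087/q + 41076/W(-19) = -30087/24540 + 41076/(-125/4) = -30087*1/24540 + 41076*(-4/125) = -10029/8180 - 164304/125 = -269052069/204500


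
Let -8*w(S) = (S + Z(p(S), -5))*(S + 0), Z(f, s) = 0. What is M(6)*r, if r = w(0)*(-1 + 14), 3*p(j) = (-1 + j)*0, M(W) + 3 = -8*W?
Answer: 0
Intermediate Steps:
M(W) = -3 - 8*W
p(j) = 0 (p(j) = ((-1 + j)*0)/3 = (1/3)*0 = 0)
w(S) = -S**2/8 (w(S) = -(S + 0)*(S + 0)/8 = -S*S/8 = -S**2/8)
r = 0 (r = (-1/8*0**2)*(-1 + 14) = -1/8*0*13 = 0*13 = 0)
M(6)*r = (-3 - 8*6)*0 = (-3 - 48)*0 = -51*0 = 0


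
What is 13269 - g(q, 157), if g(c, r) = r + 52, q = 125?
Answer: 13060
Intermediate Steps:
g(c, r) = 52 + r
13269 - g(q, 157) = 13269 - (52 + 157) = 13269 - 1*209 = 13269 - 209 = 13060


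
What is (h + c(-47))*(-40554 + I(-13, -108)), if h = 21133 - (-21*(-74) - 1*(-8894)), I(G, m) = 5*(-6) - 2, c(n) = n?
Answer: -431753868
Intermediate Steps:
I(G, m) = -32 (I(G, m) = -30 - 2 = -32)
h = 10685 (h = 21133 - (1554 + 8894) = 21133 - 1*10448 = 21133 - 10448 = 10685)
(h + c(-47))*(-40554 + I(-13, -108)) = (10685 - 47)*(-40554 - 32) = 10638*(-40586) = -431753868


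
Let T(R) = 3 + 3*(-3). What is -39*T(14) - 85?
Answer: 149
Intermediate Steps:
T(R) = -6 (T(R) = 3 - 9 = -6)
-39*T(14) - 85 = -39*(-6) - 85 = 234 - 85 = 149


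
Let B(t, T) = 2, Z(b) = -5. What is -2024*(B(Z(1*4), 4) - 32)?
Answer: 60720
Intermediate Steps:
-2024*(B(Z(1*4), 4) - 32) = -2024*(2 - 32) = -2024*(-30) = -92*(-660) = 60720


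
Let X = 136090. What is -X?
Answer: -136090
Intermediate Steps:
-X = -1*136090 = -136090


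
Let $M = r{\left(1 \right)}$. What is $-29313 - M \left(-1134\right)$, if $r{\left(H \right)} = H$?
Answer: $-28179$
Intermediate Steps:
$M = 1$
$-29313 - M \left(-1134\right) = -29313 - 1 \left(-1134\right) = -29313 - -1134 = -29313 + 1134 = -28179$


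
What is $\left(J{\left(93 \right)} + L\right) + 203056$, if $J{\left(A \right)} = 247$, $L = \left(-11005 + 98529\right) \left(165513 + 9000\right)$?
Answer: $15274279115$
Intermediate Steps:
$L = 15274075812$ ($L = 87524 \cdot 174513 = 15274075812$)
$\left(J{\left(93 \right)} + L\right) + 203056 = \left(247 + 15274075812\right) + 203056 = 15274076059 + 203056 = 15274279115$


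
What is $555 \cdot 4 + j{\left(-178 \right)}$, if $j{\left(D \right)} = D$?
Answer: $2042$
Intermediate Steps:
$555 \cdot 4 + j{\left(-178 \right)} = 555 \cdot 4 - 178 = 2220 - 178 = 2042$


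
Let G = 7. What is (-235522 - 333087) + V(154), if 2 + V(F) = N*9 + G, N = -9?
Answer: -568685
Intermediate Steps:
V(F) = -76 (V(F) = -2 + (-9*9 + 7) = -2 + (-81 + 7) = -2 - 74 = -76)
(-235522 - 333087) + V(154) = (-235522 - 333087) - 76 = -568609 - 76 = -568685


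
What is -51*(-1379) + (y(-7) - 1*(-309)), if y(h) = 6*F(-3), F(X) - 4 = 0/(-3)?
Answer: 70662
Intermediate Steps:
F(X) = 4 (F(X) = 4 + 0/(-3) = 4 + 0*(-1/3) = 4 + 0 = 4)
y(h) = 24 (y(h) = 6*4 = 24)
-51*(-1379) + (y(-7) - 1*(-309)) = -51*(-1379) + (24 - 1*(-309)) = 70329 + (24 + 309) = 70329 + 333 = 70662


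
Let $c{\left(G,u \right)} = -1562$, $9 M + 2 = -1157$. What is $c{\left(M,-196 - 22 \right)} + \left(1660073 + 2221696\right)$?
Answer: $3880207$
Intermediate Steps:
$M = - \frac{1159}{9}$ ($M = - \frac{2}{9} + \frac{1}{9} \left(-1157\right) = - \frac{2}{9} - \frac{1157}{9} = - \frac{1159}{9} \approx -128.78$)
$c{\left(M,-196 - 22 \right)} + \left(1660073 + 2221696\right) = -1562 + \left(1660073 + 2221696\right) = -1562 + 3881769 = 3880207$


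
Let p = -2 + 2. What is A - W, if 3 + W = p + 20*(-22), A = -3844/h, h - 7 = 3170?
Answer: 1403567/3177 ≈ 441.79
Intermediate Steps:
h = 3177 (h = 7 + 3170 = 3177)
p = 0
A = -3844/3177 ≈ -1.2099
W = -443 (W = -3 + (0 + 20*(-22)) = -3 + (0 - 440) = -3 - 440 = -443)
A - W = -3844/3177 - 1*(-443) = -3844/3177 + 443 = 1403567/3177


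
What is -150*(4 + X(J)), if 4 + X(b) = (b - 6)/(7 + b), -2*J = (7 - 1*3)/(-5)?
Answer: 4200/37 ≈ 113.51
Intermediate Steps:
J = ⅖ (J = -(7 - 1*3)/(2*(-5)) = -(7 - 3)*(-1)/(2*5) = -2*(-1)/5 = -½*(-⅘) = ⅖ ≈ 0.40000)
X(b) = -4 + (-6 + b)/(7 + b) (X(b) = -4 + (b - 6)/(7 + b) = -4 + (-6 + b)/(7 + b))
-150*(4 + X(J)) = -150*(4 + (-34 - 3*⅖)/(7 + ⅖)) = -150*(4 + (-34 - 6/5)/(37/5)) = -150*(4 + (5/37)*(-176/5)) = -150*(4 - 176/37) = -150*(-28/37) = 4200/37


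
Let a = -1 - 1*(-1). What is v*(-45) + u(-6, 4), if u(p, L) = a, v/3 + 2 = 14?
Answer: -1620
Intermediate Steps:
v = 36 (v = -6 + 3*14 = -6 + 42 = 36)
a = 0 (a = -1 + 1 = 0)
u(p, L) = 0
v*(-45) + u(-6, 4) = 36*(-45) + 0 = -1620 + 0 = -1620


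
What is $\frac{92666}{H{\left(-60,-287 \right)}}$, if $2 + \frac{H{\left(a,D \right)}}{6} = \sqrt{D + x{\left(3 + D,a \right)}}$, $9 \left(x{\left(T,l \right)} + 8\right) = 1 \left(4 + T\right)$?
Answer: $- \frac{277998}{2971} - \frac{46333 i \sqrt{2935}}{2971} \approx -93.571 - 844.87 i$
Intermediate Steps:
$x{\left(T,l \right)} = - \frac{68}{9} + \frac{T}{9}$ ($x{\left(T,l \right)} = -8 + \frac{1 \left(4 + T\right)}{9} = -8 + \frac{4 + T}{9} = -8 + \left(\frac{4}{9} + \frac{T}{9}\right) = - \frac{68}{9} + \frac{T}{9}$)
$H{\left(a,D \right)} = -12 + 6 \sqrt{- \frac{65}{9} + \frac{10 D}{9}}$ ($H{\left(a,D \right)} = -12 + 6 \sqrt{D + \left(- \frac{68}{9} + \frac{3 + D}{9}\right)} = -12 + 6 \sqrt{D + \left(- \frac{68}{9} + \left(\frac{1}{3} + \frac{D}{9}\right)\right)} = -12 + 6 \sqrt{D + \left(- \frac{65}{9} + \frac{D}{9}\right)} = -12 + 6 \sqrt{- \frac{65}{9} + \frac{10 D}{9}}$)
$\frac{92666}{H{\left(-60,-287 \right)}} = \frac{92666}{-12 + 2 \sqrt{-65 + 10 \left(-287\right)}} = \frac{92666}{-12 + 2 \sqrt{-65 - 2870}} = \frac{92666}{-12 + 2 \sqrt{-2935}} = \frac{92666}{-12 + 2 i \sqrt{2935}}$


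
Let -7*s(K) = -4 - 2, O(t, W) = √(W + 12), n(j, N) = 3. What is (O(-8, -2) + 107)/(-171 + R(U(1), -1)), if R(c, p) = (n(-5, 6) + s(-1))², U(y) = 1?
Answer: -5243/7650 - 49*√10/7650 ≈ -0.70561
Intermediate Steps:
O(t, W) = √(12 + W)
s(K) = 6/7 (s(K) = -(-4 - 2)/7 = -⅐*(-6) = 6/7)
R(c, p) = 729/49 (R(c, p) = (3 + 6/7)² = (27/7)² = 729/49)
(O(-8, -2) + 107)/(-171 + R(U(1), -1)) = (√(12 - 2) + 107)/(-171 + 729/49) = (√10 + 107)/(-7650/49) = (107 + √10)*(-49/7650) = -5243/7650 - 49*√10/7650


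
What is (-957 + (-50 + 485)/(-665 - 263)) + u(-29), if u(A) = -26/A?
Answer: -887699/928 ≈ -956.57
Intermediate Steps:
(-957 + (-50 + 485)/(-665 - 263)) + u(-29) = (-957 + (-50 + 485)/(-665 - 263)) - 26/(-29) = (-957 + 435/(-928)) - 26*(-1/29) = (-957 + 435*(-1/928)) + 26/29 = (-957 - 15/32) + 26/29 = -30639/32 + 26/29 = -887699/928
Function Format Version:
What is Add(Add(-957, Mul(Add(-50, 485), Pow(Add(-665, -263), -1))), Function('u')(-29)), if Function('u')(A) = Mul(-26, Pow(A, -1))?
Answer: Rational(-887699, 928) ≈ -956.57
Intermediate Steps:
Add(Add(-957, Mul(Add(-50, 485), Pow(Add(-665, -263), -1))), Function('u')(-29)) = Add(Add(-957, Mul(Add(-50, 485), Pow(Add(-665, -263), -1))), Mul(-26, Pow(-29, -1))) = Add(Add(-957, Mul(435, Pow(-928, -1))), Mul(-26, Rational(-1, 29))) = Add(Add(-957, Mul(435, Rational(-1, 928))), Rational(26, 29)) = Add(Add(-957, Rational(-15, 32)), Rational(26, 29)) = Add(Rational(-30639, 32), Rational(26, 29)) = Rational(-887699, 928)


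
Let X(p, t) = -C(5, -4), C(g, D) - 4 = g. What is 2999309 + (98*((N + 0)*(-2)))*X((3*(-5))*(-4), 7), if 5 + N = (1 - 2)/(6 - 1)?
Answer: 14950681/5 ≈ 2.9901e+6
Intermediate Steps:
C(g, D) = 4 + g
X(p, t) = -9 (X(p, t) = -(4 + 5) = -1*9 = -9)
N = -26/5 (N = -5 + (1 - 2)/(6 - 1) = -5 - 1/5 = -5 - 1*⅕ = -5 - ⅕ = -26/5 ≈ -5.2000)
2999309 + (98*((N + 0)*(-2)))*X((3*(-5))*(-4), 7) = 2999309 + (98*((-26/5 + 0)*(-2)))*(-9) = 2999309 + (98*(-26/5*(-2)))*(-9) = 2999309 + (98*(52/5))*(-9) = 2999309 + (5096/5)*(-9) = 2999309 - 45864/5 = 14950681/5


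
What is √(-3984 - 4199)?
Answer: 7*I*√167 ≈ 90.46*I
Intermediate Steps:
√(-3984 - 4199) = √(-8183) = 7*I*√167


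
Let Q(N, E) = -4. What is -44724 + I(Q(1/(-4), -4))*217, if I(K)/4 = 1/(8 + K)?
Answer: -44507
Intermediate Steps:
I(K) = 4/(8 + K)
-44724 + I(Q(1/(-4), -4))*217 = -44724 + (4/(8 - 4))*217 = -44724 + (4/4)*217 = -44724 + (4*(¼))*217 = -44724 + 1*217 = -44724 + 217 = -44507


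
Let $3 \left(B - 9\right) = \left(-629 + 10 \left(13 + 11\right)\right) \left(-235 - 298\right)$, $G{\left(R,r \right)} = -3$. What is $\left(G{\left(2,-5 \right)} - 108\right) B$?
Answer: $-7672468$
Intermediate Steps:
$B = \frac{207364}{3}$ ($B = 9 + \frac{\left(-629 + 10 \left(13 + 11\right)\right) \left(-235 - 298\right)}{3} = 9 + \frac{\left(-629 + 10 \cdot 24\right) \left(-533\right)}{3} = 9 + \frac{\left(-629 + 240\right) \left(-533\right)}{3} = 9 + \frac{\left(-389\right) \left(-533\right)}{3} = 9 + \frac{1}{3} \cdot 207337 = 9 + \frac{207337}{3} = \frac{207364}{3} \approx 69121.0$)
$\left(G{\left(2,-5 \right)} - 108\right) B = \left(-3 - 108\right) \frac{207364}{3} = \left(-111\right) \frac{207364}{3} = -7672468$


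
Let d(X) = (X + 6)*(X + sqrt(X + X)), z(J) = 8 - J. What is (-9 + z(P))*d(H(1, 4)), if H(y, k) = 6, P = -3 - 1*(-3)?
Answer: -72 - 24*sqrt(3) ≈ -113.57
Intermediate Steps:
P = 0 (P = -3 + 3 = 0)
d(X) = (6 + X)*(X + sqrt(2)*sqrt(X)) (d(X) = (6 + X)*(X + sqrt(2*X)) = (6 + X)*(X + sqrt(2)*sqrt(X)))
(-9 + z(P))*d(H(1, 4)) = (-9 + (8 - 1*0))*(6**2 + 6*6 + sqrt(2)*6**(3/2) + 6*sqrt(2)*sqrt(6)) = (-9 + (8 + 0))*(36 + 36 + sqrt(2)*(6*sqrt(6)) + 12*sqrt(3)) = (-9 + 8)*(36 + 36 + 12*sqrt(3) + 12*sqrt(3)) = -(72 + 24*sqrt(3)) = -72 - 24*sqrt(3)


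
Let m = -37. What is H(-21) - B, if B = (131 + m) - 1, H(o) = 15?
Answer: -78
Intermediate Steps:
B = 93 (B = (131 - 37) - 1 = 94 - 1 = 93)
H(-21) - B = 15 - 1*93 = 15 - 93 = -78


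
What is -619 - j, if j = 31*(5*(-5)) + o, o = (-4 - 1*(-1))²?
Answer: 147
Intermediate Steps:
o = 9 (o = (-4 + 1)² = (-3)² = 9)
j = -766 (j = 31*(5*(-5)) + 9 = 31*(-25) + 9 = -775 + 9 = -766)
-619 - j = -619 - 1*(-766) = -619 + 766 = 147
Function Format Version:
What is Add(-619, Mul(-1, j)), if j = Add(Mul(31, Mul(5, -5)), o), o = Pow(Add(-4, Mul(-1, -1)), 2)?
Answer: 147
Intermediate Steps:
o = 9 (o = Pow(Add(-4, 1), 2) = Pow(-3, 2) = 9)
j = -766 (j = Add(Mul(31, Mul(5, -5)), 9) = Add(Mul(31, -25), 9) = Add(-775, 9) = -766)
Add(-619, Mul(-1, j)) = Add(-619, Mul(-1, -766)) = Add(-619, 766) = 147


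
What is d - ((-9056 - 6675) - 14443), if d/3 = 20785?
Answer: 92529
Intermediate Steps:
d = 62355 (d = 3*20785 = 62355)
d - ((-9056 - 6675) - 14443) = 62355 - ((-9056 - 6675) - 14443) = 62355 - (-15731 - 14443) = 62355 - 1*(-30174) = 62355 + 30174 = 92529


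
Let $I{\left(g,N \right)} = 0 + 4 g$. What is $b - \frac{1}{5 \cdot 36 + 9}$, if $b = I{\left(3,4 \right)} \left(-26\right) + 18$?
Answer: $- \frac{55567}{189} \approx -294.01$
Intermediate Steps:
$I{\left(g,N \right)} = 4 g$
$b = -294$ ($b = 4 \cdot 3 \left(-26\right) + 18 = 12 \left(-26\right) + 18 = -312 + 18 = -294$)
$b - \frac{1}{5 \cdot 36 + 9} = -294 - \frac{1}{5 \cdot 36 + 9} = -294 - \frac{1}{180 + 9} = -294 - \frac{1}{189} = - \frac{55567}{189}$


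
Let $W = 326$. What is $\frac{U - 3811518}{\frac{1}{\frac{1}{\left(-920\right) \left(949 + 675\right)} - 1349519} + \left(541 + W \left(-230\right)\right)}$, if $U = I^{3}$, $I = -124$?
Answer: $\frac{11529428802212425982}{150090562741609799} \approx 76.817$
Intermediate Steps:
$U = -1906624$ ($U = \left(-124\right)^{3} = -1906624$)
$\frac{U - 3811518}{\frac{1}{\frac{1}{\left(-920\right) \left(949 + 675\right)} - 1349519} + \left(541 + W \left(-230\right)\right)} = \frac{-1906624 - 3811518}{\frac{1}{\frac{1}{\left(-920\right) \left(949 + 675\right)} - 1349519} + \left(541 + 326 \left(-230\right)\right)} = - \frac{5718142}{\frac{1}{\frac{1}{\left(-920\right) 1624} - 1349519} + \left(541 - 74980\right)} = - \frac{5718142}{\frac{1}{\frac{1}{-1494080} - 1349519} - 74439} = - \frac{5718142}{\frac{1}{- \frac{1}{1494080} - 1349519} - 74439} = - \frac{5718142}{\frac{1}{- \frac{2016289347521}{1494080}} - 74439} = - \frac{5718142}{- \frac{1494080}{2016289347521} - 74439} = - \frac{5718142}{- \frac{150090562741609799}{2016289347521}} = \left(-5718142\right) \left(- \frac{2016289347521}{150090562741609799}\right) = \frac{11529428802212425982}{150090562741609799}$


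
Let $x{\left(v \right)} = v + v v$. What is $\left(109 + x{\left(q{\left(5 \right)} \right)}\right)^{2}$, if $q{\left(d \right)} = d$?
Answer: $19321$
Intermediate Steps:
$x{\left(v \right)} = v + v^{2}$
$\left(109 + x{\left(q{\left(5 \right)} \right)}\right)^{2} = \left(109 + 5 \left(1 + 5\right)\right)^{2} = \left(109 + 5 \cdot 6\right)^{2} = \left(109 + 30\right)^{2} = 139^{2} = 19321$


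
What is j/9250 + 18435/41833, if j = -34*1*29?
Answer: 64638206/193477625 ≈ 0.33409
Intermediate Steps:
j = -986 (j = -34*29 = -986)
j/9250 + 18435/41833 = -986/9250 + 18435/41833 = -986*1/9250 + 18435*(1/41833) = -493/4625 + 18435/41833 = 64638206/193477625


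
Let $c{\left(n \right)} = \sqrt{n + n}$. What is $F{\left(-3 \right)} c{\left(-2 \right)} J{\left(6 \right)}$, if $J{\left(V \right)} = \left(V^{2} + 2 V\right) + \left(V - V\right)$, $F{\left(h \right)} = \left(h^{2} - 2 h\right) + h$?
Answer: $1152 i \approx 1152.0 i$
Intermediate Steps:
$F{\left(h \right)} = h^{2} - h$
$c{\left(n \right)} = \sqrt{2} \sqrt{n}$ ($c{\left(n \right)} = \sqrt{2 n} = \sqrt{2} \sqrt{n}$)
$J{\left(V \right)} = V^{2} + 2 V$ ($J{\left(V \right)} = \left(V^{2} + 2 V\right) + 0 = V^{2} + 2 V$)
$F{\left(-3 \right)} c{\left(-2 \right)} J{\left(6 \right)} = - 3 \left(-1 - 3\right) \sqrt{2} \sqrt{-2} \cdot 6 \left(2 + 6\right) = \left(-3\right) \left(-4\right) \sqrt{2} i \sqrt{2} \cdot 6 \cdot 8 = 12 \cdot 2 i 48 = 24 i 48 = 1152 i$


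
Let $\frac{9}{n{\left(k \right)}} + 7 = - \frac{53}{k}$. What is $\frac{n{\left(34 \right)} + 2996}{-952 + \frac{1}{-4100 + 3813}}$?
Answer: $- \frac{16675274}{5300565} \approx -3.1459$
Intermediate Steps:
$n{\left(k \right)} = \frac{9}{-7 - \frac{53}{k}}$
$\frac{n{\left(34 \right)} + 2996}{-952 + \frac{1}{-4100 + 3813}} = \frac{\left(-9\right) 34 \frac{1}{53 + 7 \cdot 34} + 2996}{-952 + \frac{1}{-4100 + 3813}} = \frac{\left(-9\right) 34 \frac{1}{53 + 238} + 2996}{-952 + \frac{1}{-287}} = \frac{\left(-9\right) 34 \cdot \frac{1}{291} + 2996}{-952 - \frac{1}{287}} = \frac{\left(-9\right) 34 \cdot \frac{1}{291} + 2996}{- \frac{273225}{287}} = \left(- \frac{102}{97} + 2996\right) \left(- \frac{287}{273225}\right) = \frac{290510}{97} \left(- \frac{287}{273225}\right) = - \frac{16675274}{5300565}$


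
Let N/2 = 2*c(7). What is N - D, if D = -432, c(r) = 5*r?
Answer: 572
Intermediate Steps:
N = 140 (N = 2*(2*(5*7)) = 2*(2*35) = 2*70 = 140)
N - D = 140 - 1*(-432) = 140 + 432 = 572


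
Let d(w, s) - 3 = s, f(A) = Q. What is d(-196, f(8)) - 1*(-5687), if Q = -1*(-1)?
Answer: 5691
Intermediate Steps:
Q = 1
f(A) = 1
d(w, s) = 3 + s
d(-196, f(8)) - 1*(-5687) = (3 + 1) - 1*(-5687) = 4 + 5687 = 5691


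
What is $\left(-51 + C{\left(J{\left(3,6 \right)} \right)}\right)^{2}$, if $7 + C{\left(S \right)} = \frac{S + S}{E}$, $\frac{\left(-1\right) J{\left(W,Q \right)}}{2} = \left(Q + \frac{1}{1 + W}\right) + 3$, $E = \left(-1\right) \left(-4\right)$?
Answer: $\frac{72361}{16} \approx 4522.6$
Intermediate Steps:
$E = 4$
$J{\left(W,Q \right)} = -6 - 2 Q - \frac{2}{1 + W}$ ($J{\left(W,Q \right)} = - 2 \left(\left(Q + \frac{1}{1 + W}\right) + 3\right) = - 2 \left(3 + Q + \frac{1}{1 + W}\right) = -6 - 2 Q - \frac{2}{1 + W}$)
$C{\left(S \right)} = -7 + \frac{S}{2}$ ($C{\left(S \right)} = -7 + \frac{S + S}{4} = -7 + 2 S \frac{1}{4} = -7 + \frac{S}{2}$)
$\left(-51 + C{\left(J{\left(3,6 \right)} \right)}\right)^{2} = \left(-51 + \left(-7 + \frac{2 \frac{1}{1 + 3} \left(-4 - 6 - 9 - 6 \cdot 3\right)}{2}\right)\right)^{2} = \left(-51 + \left(-7 + \frac{2 \cdot \frac{1}{4} \left(-4 - 6 - 9 - 18\right)}{2}\right)\right)^{2} = \left(-51 + \left(-7 + \frac{2 \cdot \frac{1}{4} \left(-37\right)}{2}\right)\right)^{2} = \left(-51 + \left(-7 + \frac{1}{2} \left(- \frac{37}{2}\right)\right)\right)^{2} = \left(-51 - \frac{65}{4}\right)^{2} = \left(- \frac{269}{4}\right)^{2} = \frac{72361}{16}$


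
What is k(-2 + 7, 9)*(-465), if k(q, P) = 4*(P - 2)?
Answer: -13020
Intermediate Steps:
k(q, P) = -8 + 4*P (k(q, P) = 4*(-2 + P) = -8 + 4*P)
k(-2 + 7, 9)*(-465) = (-8 + 4*9)*(-465) = (-8 + 36)*(-465) = 28*(-465) = -13020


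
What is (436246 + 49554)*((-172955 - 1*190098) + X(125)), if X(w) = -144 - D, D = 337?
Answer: -176604817200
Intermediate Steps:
X(w) = -481 (X(w) = -144 - 1*337 = -144 - 337 = -481)
(436246 + 49554)*((-172955 - 1*190098) + X(125)) = (436246 + 49554)*((-172955 - 1*190098) - 481) = 485800*((-172955 - 190098) - 481) = 485800*(-363053 - 481) = 485800*(-363534) = -176604817200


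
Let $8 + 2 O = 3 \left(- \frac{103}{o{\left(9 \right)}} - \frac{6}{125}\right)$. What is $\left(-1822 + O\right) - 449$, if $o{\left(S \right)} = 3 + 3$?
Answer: $- \frac{1150411}{500} \approx -2300.8$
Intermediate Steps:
$o{\left(S \right)} = 6$
$O = - \frac{14911}{500}$ ($O = -4 + \frac{3 \left(- \frac{103}{6} - \frac{6}{125}\right)}{2} = -4 + \frac{3 \left(- \frac{12911}{750}\right)}{2} = -4 + \frac{1}{2} \left(- \frac{12911}{250}\right) = -4 - \frac{12911}{500} = - \frac{14911}{500} \approx -29.822$)
$\left(-1822 + O\right) - 449 = \left(-1822 - \frac{14911}{500}\right) - 449 = - \frac{925911}{500} - 449 = - \frac{1150411}{500}$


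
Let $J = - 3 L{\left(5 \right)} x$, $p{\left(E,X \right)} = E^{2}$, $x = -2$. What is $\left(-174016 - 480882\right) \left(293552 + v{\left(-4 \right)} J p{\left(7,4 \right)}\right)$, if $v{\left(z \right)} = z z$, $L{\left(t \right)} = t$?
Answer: $-207649818656$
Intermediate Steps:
$v{\left(z \right)} = z^{2}$
$J = 30$ ($J = \left(-3\right) 5 \left(-2\right) = \left(-15\right) \left(-2\right) = 30$)
$\left(-174016 - 480882\right) \left(293552 + v{\left(-4 \right)} J p{\left(7,4 \right)}\right) = \left(-174016 - 480882\right) \left(293552 + \left(-4\right)^{2} \cdot 30 \cdot 7^{2}\right) = - 654898 \left(293552 + 16 \cdot 30 \cdot 49\right) = - 654898 \left(293552 + 480 \cdot 49\right) = - 654898 \left(293552 + 23520\right) = \left(-654898\right) 317072 = -207649818656$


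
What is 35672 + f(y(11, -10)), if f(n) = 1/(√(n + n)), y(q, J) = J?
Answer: 35672 - I*√5/10 ≈ 35672.0 - 0.22361*I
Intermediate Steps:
f(n) = √2/(2*√n) (f(n) = 1/(√(2*n)) = 1/(√2*√n) = √2/(2*√n))
35672 + f(y(11, -10)) = 35672 + √2/(2*√(-10)) = 35672 + √2*(-I*√10/10)/2 = 35672 - I*√5/10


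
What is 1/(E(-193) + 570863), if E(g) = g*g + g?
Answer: 1/607919 ≈ 1.6450e-6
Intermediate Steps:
E(g) = g + g**2 (E(g) = g**2 + g = g + g**2)
1/(E(-193) + 570863) = 1/(-193*(1 - 193) + 570863) = 1/(-193*(-192) + 570863) = 1/(37056 + 570863) = 1/607919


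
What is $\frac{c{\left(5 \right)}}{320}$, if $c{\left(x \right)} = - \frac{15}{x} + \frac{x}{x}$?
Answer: $- \frac{1}{160} \approx -0.00625$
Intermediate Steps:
$c{\left(x \right)} = 1 - \frac{15}{x}$ ($c{\left(x \right)} = - \frac{15}{x} + 1 = 1 - \frac{15}{x}$)
$\frac{c{\left(5 \right)}}{320} = \frac{\frac{1}{5} \left(-15 + 5\right)}{320} = \frac{1}{5} \left(-10\right) \frac{1}{320} = \left(-2\right) \frac{1}{320} = - \frac{1}{160}$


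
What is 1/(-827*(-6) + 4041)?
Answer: 1/9003 ≈ 0.00011107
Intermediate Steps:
1/(-827*(-6) + 4041) = 1/(4962 + 4041) = 1/9003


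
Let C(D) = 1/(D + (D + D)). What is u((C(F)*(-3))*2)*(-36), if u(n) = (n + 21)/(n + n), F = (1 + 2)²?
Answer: 1683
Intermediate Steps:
F = 9 (F = 3² = 9)
C(D) = 1/(3*D) (C(D) = 1/(D + 2*D) = 1/(3*D))
u(n) = (21 + n)/(2*n) (u(n) = (21 + n)/((2*n)) = (21 + n)*(1/(2*n)) = (21 + n)/(2*n))
u((C(F)*(-3))*2)*(-36) = ((21 + (((⅓)/9)*(-3))*2)/(2*(((((⅓)/9)*(-3))*2))))*(-36) = ((21 + (((⅓)*(⅑))*(-3))*2)/(2*(((((⅓)*(⅑))*(-3))*2))))*(-36) = ((21 + ((1/27)*(-3))*2)/(2*((((1/27)*(-3))*2))))*(-36) = ((21 - ⅑*2)/(2*((-⅑*2))))*(-36) = ((21 - 2/9)/(2*(-2/9)))*(-36) = ((½)*(-9/2)*(187/9))*(-36) = -187/4*(-36) = 1683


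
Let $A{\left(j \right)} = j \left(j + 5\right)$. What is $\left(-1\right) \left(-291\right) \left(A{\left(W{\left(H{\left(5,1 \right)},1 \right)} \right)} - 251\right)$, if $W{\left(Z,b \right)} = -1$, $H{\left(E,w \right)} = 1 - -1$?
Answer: $-74205$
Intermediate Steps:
$H{\left(E,w \right)} = 2$ ($H{\left(E,w \right)} = 1 + 1 = 2$)
$A{\left(j \right)} = j \left(5 + j\right)$
$\left(-1\right) \left(-291\right) \left(A{\left(W{\left(H{\left(5,1 \right)},1 \right)} \right)} - 251\right) = \left(-1\right) \left(-291\right) \left(- (5 - 1) - 251\right) = 291 \left(\left(-1\right) 4 - 251\right) = 291 \left(-4 - 251\right) = 291 \left(-255\right) = -74205$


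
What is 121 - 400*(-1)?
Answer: 521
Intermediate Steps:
121 - 400*(-1) = 121 - 40*(-10) = 121 + 400 = 521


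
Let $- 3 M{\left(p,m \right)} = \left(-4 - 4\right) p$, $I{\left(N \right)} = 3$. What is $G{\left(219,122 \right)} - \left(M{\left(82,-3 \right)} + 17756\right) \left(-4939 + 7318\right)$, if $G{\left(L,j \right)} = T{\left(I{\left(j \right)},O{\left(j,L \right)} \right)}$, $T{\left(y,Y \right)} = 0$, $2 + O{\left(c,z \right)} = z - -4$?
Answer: $-42761732$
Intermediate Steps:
$O{\left(c,z \right)} = 2 + z$ ($O{\left(c,z \right)} = -2 + \left(z - -4\right) = -2 + \left(z + 4\right) = -2 + \left(4 + z\right) = 2 + z$)
$M{\left(p,m \right)} = \frac{8 p}{3}$ ($M{\left(p,m \right)} = - \frac{\left(-4 - 4\right) p}{3} = - \frac{\left(-8\right) p}{3} = \frac{8 p}{3}$)
$G{\left(L,j \right)} = 0$
$G{\left(219,122 \right)} - \left(M{\left(82,-3 \right)} + 17756\right) \left(-4939 + 7318\right) = 0 - \left(\frac{8}{3} \cdot 82 + 17756\right) \left(-4939 + 7318\right) = 0 - \left(\frac{656}{3} + 17756\right) 2379 = 0 - \frac{53924}{3} \cdot 2379 = 0 - 42761732 = -42761732$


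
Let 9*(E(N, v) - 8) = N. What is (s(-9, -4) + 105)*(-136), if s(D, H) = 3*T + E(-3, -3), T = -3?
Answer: -42296/3 ≈ -14099.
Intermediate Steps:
E(N, v) = 8 + N/9
s(D, H) = -4/3 (s(D, H) = 3*(-3) + (8 + (⅑)*(-3)) = -9 + (8 - ⅓) = -9 + 23/3 = -4/3)
(s(-9, -4) + 105)*(-136) = (-4/3 + 105)*(-136) = (311/3)*(-136) = -42296/3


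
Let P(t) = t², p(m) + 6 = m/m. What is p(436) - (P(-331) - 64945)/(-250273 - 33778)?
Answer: -1375639/284051 ≈ -4.8429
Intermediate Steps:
p(m) = -5 (p(m) = -6 + m/m = -6 + 1 = -5)
p(436) - (P(-331) - 64945)/(-250273 - 33778) = -5 - ((-331)² - 64945)/(-250273 - 33778) = -5 - (109561 - 64945)/(-284051) = -5 - 44616*(-1)/284051 = -5 - 1*(-44616/284051) = -5 + 44616/284051 = -1375639/284051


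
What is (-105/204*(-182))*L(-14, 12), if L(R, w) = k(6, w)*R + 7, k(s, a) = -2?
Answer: 111475/34 ≈ 3278.7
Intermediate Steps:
L(R, w) = 7 - 2*R (L(R, w) = -2*R + 7 = 7 - 2*R)
(-105/204*(-182))*L(-14, 12) = (-105/204*(-182))*(7 - 2*(-14)) = (-105*1/204*(-182))*(7 + 28) = -35/68*(-182)*35 = (3185/34)*35 = 111475/34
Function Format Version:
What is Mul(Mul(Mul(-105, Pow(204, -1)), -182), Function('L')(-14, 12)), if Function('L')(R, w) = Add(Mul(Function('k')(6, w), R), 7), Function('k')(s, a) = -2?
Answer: Rational(111475, 34) ≈ 3278.7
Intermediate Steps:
Function('L')(R, w) = Add(7, Mul(-2, R)) (Function('L')(R, w) = Add(Mul(-2, R), 7) = Add(7, Mul(-2, R)))
Mul(Mul(Mul(-105, Pow(204, -1)), -182), Function('L')(-14, 12)) = Mul(Mul(Mul(-105, Pow(204, -1)), -182), Add(7, Mul(-2, -14))) = Mul(Mul(Mul(-105, Rational(1, 204)), -182), Add(7, 28)) = Mul(Mul(Rational(-35, 68), -182), 35) = Mul(Rational(3185, 34), 35) = Rational(111475, 34)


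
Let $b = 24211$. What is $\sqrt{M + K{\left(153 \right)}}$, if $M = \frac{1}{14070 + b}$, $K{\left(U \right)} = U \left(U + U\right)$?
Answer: $\frac{\sqrt{68608734042379}}{38281} \approx 216.37$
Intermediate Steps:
$K{\left(U \right)} = 2 U^{2}$ ($K{\left(U \right)} = U 2 U = 2 U^{2}$)
$M = \frac{1}{38281}$ ($M = \frac{1}{14070 + 24211} = \frac{1}{38281} \approx 2.6123 \cdot 10^{-5}$)
$\sqrt{M + K{\left(153 \right)}} = \sqrt{\frac{1}{38281} + 2 \cdot 153^{2}} = \sqrt{\frac{1}{38281} + 2 \cdot 23409} = \sqrt{\frac{1}{38281} + 46818} = \sqrt{\frac{1792239859}{38281}} = \frac{\sqrt{68608734042379}}{38281}$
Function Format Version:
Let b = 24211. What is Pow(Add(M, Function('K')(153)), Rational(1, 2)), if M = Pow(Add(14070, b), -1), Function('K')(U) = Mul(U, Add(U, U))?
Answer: Mul(Rational(1, 38281), Pow(68608734042379, Rational(1, 2))) ≈ 216.37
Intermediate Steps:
Function('K')(U) = Mul(2, Pow(U, 2)) (Function('K')(U) = Mul(U, Mul(2, U)) = Mul(2, Pow(U, 2)))
M = Rational(1, 38281) (M = Pow(Add(14070, 24211), -1) = Pow(38281, -1) = Rational(1, 38281) ≈ 2.6123e-5)
Pow(Add(M, Function('K')(153)), Rational(1, 2)) = Pow(Add(Rational(1, 38281), Mul(2, Pow(153, 2))), Rational(1, 2)) = Pow(Add(Rational(1, 38281), Mul(2, 23409)), Rational(1, 2)) = Pow(Add(Rational(1, 38281), 46818), Rational(1, 2)) = Pow(Rational(1792239859, 38281), Rational(1, 2)) = Mul(Rational(1, 38281), Pow(68608734042379, Rational(1, 2)))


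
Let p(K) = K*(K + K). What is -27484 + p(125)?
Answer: 3766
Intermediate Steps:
p(K) = 2*K**2 (p(K) = K*(2*K) = 2*K**2)
-27484 + p(125) = -27484 + 2*125**2 = -27484 + 2*15625 = -27484 + 31250 = 3766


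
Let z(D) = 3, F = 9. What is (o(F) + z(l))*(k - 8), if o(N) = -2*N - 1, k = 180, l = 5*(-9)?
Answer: -2752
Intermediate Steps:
l = -45
o(N) = -1 - 2*N
(o(F) + z(l))*(k - 8) = ((-1 - 2*9) + 3)*(180 - 8) = ((-1 - 18) + 3)*172 = (-19 + 3)*172 = -16*172 = -2752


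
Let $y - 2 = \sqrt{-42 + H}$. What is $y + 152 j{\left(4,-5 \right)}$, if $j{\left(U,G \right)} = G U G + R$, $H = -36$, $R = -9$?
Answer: $13834 + i \sqrt{78} \approx 13834.0 + 8.8318 i$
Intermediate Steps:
$j{\left(U,G \right)} = -9 + U G^{2}$ ($j{\left(U,G \right)} = G U G - 9 = U G^{2} - 9 = -9 + U G^{2}$)
$y = 2 + i \sqrt{78}$ ($y = 2 + \sqrt{-42 - 36} = 2 + \sqrt{-78} = 2 + i \sqrt{78} \approx 2.0 + 8.8318 i$)
$y + 152 j{\left(4,-5 \right)} = \left(2 + i \sqrt{78}\right) + 152 \left(-9 + 4 \left(-5\right)^{2}\right) = \left(2 + i \sqrt{78}\right) + 152 \left(-9 + 4 \cdot 25\right) = \left(2 + i \sqrt{78}\right) + 152 \left(-9 + 100\right) = \left(2 + i \sqrt{78}\right) + 152 \cdot 91 = \left(2 + i \sqrt{78}\right) + 13832 = 13834 + i \sqrt{78}$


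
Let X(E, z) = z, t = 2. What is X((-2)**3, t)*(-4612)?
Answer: -9224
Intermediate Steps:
X((-2)**3, t)*(-4612) = 2*(-4612) = -9224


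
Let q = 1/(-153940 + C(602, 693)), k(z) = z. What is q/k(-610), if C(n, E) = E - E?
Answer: 1/93903400 ≈ 1.0649e-8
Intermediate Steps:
C(n, E) = 0
q = -1/153940 (q = 1/(-153940 + 0) = 1/(-153940) = -1/153940 ≈ -6.4960e-6)
q/k(-610) = -1/153940/(-610) = -1/153940*(-1/610) = 1/93903400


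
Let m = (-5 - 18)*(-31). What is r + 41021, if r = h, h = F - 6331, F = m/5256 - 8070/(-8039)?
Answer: 1465804162687/42252984 ≈ 34691.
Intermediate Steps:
m = 713 (m = -23*(-31) = 713)
F = 48147727/42252984 (F = 713/5256 - 8070/(-8039) = 713*(1/5256) - 8070*(-1/8039) = 713/5256 + 8070/8039 = 48147727/42252984 ≈ 1.1395)
h = -267455493977/42252984 (h = 48147727/42252984 - 6331 = -267455493977/42252984 ≈ -6329.9)
r = -267455493977/42252984 ≈ -6329.9
r + 41021 = -267455493977/42252984 + 41021 = 1465804162687/42252984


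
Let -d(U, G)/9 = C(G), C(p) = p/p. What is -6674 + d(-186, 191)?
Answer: -6683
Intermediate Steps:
C(p) = 1
d(U, G) = -9 (d(U, G) = -9*1 = -9)
-6674 + d(-186, 191) = -6674 - 9 = -6683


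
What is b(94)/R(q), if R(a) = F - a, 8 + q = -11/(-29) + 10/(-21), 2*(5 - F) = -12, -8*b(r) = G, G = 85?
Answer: -10353/18608 ≈ -0.55637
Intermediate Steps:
b(r) = -85/8 (b(r) = -1/8*85 = -85/8)
F = 11 (F = 5 - 1/2*(-12) = 5 + 6 = 11)
q = -4931/609 (q = -8 + (-11/(-29) + 10/(-21)) = -8 + (-11*(-1/29) + 10*(-1/21)) = -8 + (11/29 - 10/21) = -8 - 59/609 = -4931/609 ≈ -8.0969)
R(a) = 11 - a
b(94)/R(q) = -85/(8*(11 - 1*(-4931/609))) = -85/(8*(11 + 4931/609)) = -85/(8*11630/609) = -85/8*609/11630 = -10353/18608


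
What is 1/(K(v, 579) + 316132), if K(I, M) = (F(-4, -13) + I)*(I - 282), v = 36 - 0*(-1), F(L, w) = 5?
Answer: 1/306046 ≈ 3.2675e-6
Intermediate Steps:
v = 36 (v = 36 - 1*0 = 36 + 0 = 36)
K(I, M) = (-282 + I)*(5 + I) (K(I, M) = (5 + I)*(I - 282) = (5 + I)*(-282 + I) = (-282 + I)*(5 + I))
1/(K(v, 579) + 316132) = 1/((-1410 + 36² - 277*36) + 316132) = 1/((-1410 + 1296 - 9972) + 316132) = 1/(-10086 + 316132) = 1/306046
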